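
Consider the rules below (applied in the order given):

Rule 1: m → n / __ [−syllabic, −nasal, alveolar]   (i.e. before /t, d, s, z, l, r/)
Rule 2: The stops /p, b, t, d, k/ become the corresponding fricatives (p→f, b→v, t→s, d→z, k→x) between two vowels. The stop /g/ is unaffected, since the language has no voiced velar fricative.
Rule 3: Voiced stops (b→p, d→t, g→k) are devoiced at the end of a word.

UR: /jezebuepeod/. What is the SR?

jezevuefeot

Rule 1 (nasal place assimilation): no segment meets the environment; /jezebuepeod/ is unchanged.
Rule 2 (intervocalic spirantization): /b/ is a stop between vowels /e/ and /u/, so it spirantizes to the fricative [v]. /p/ is a stop between vowels /e/ and /e/, so it spirantizes to the fricative [f]. /jezebuepeod/ → jezevuefeod.
Rule 3 (final devoicing): /d/ is a voiced stop in word-final position, so it devoices to [t]. /jezevuefeod/ → jezevuefeot.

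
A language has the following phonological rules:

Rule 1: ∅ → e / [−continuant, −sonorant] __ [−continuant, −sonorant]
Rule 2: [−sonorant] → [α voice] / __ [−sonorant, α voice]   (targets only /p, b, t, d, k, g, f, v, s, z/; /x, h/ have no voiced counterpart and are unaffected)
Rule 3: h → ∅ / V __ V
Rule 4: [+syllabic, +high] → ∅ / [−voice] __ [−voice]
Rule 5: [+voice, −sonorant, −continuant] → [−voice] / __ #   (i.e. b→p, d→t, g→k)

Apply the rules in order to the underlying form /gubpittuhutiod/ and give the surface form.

Rule 1 (stop-cluster e-epenthesis): /b/ and /p/ form a stop–stop cluster, so [e] is inserted between them. /t/ and /t/ form a stop–stop cluster, so [e] is inserted between them. /gubpittuhutiod/ → gubepitetuhutiod.
Rule 2 (regressive voicing assimilation): no segment meets the environment; /gubepitetuhutiod/ is unchanged.
Rule 3 (intervocalic h-deletion): /h/ occurs between vowels /u/ and /u/, so it deletes. /gubepitetuhutiod/ → gubepitetuutiod.
Rule 4 (high vowel syncope): /i/ is a high vowel flanked by voiceless consonants /p/ and /t/, so it deletes. /gubepitetuutiod/ → gubeptetuutiod.
Rule 5 (final devoicing): /d/ is a voiced stop in word-final position, so it devoices to [t]. /gubeptetuutiod/ → gubeptetuutiot.

gubeptetuutiot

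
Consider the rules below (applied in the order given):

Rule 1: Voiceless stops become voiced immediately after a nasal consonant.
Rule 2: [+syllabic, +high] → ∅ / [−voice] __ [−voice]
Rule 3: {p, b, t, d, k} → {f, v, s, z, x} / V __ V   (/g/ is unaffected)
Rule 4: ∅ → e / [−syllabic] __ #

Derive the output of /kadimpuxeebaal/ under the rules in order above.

kazimbuxeevaale

Rule 1 (post-nasal voicing): /p/ is a voiceless stop immediately after the nasal /m/, so it voices to [b]. /kadimpuxeebaal/ → kadimbuxeebaal.
Rule 2 (high vowel syncope): no segment meets the environment; /kadimbuxeebaal/ is unchanged.
Rule 3 (intervocalic spirantization): /d/ is a stop between vowels /a/ and /i/, so it spirantizes to the fricative [z]. /b/ is a stop between vowels /e/ and /a/, so it spirantizes to the fricative [v]. /kadimbuxeebaal/ → kazimbuxeevaal.
Rule 4 (final e-epenthesis): the form ends in the consonant /l/, so [e] is inserted word-finally. /kazimbuxeevaal/ → kazimbuxeevaale.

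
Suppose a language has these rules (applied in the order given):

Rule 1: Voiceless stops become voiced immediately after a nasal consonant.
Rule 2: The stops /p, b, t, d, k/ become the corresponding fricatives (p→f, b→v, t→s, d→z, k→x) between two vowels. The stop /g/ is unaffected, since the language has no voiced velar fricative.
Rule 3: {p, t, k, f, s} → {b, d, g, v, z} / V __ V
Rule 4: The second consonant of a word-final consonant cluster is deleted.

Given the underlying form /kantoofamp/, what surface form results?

kandoovam

Rule 1 (post-nasal voicing): /t/ is a voiceless stop immediately after the nasal /n/, so it voices to [d]. /p/ is a voiceless stop immediately after the nasal /m/, so it voices to [b]. /kantoofamp/ → kandoofamb.
Rule 2 (intervocalic spirantization): no segment meets the environment; /kandoofamb/ is unchanged.
Rule 3 (intervocalic voicing): /f/ is a voiceless obstruent between vowels /o/ and /a/, so it voices to [v]. /kandoofamb/ → kandoovamb.
Rule 4 (final cluster simplification): /b/ is the second consonant of a word-final cluster /mb/, so it deletes. /kandoovamb/ → kandoovam.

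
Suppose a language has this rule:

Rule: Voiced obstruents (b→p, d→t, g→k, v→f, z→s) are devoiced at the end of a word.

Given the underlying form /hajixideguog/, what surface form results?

hajixideguok

Scanning /hajixideguog/: /d/ at position 7 is not in the conditioning environment; /g/ at position 9 is not in the conditioning environment; /g/ is a voiced obstruent in word-final position, so it devoices to [k].
Result: [hajixideguok].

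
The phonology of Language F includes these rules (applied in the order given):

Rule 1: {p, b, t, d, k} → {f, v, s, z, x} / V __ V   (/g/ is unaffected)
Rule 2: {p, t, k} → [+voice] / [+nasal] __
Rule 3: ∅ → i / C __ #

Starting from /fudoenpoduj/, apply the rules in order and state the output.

fuzoenbozuji

Rule 1 (intervocalic spirantization): /d/ is a stop between vowels /u/ and /o/, so it spirantizes to the fricative [z]. /d/ is a stop between vowels /o/ and /u/, so it spirantizes to the fricative [z]. /fudoenpoduj/ → fuzoenpozuj.
Rule 2 (post-nasal voicing): /p/ is a voiceless stop immediately after the nasal /n/, so it voices to [b]. /fuzoenpozuj/ → fuzoenbozuj.
Rule 3 (final i-epenthesis): the form ends in the consonant /j/, so [i] is inserted word-finally. /fuzoenbozuj/ → fuzoenbozuji.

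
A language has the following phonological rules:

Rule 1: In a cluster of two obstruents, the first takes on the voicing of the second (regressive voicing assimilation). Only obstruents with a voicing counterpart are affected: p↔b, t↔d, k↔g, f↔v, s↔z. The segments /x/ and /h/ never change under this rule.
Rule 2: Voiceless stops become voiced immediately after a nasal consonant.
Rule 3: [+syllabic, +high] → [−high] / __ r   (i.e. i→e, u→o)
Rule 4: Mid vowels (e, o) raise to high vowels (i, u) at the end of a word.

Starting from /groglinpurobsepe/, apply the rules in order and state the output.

Rule 1 (regressive voicing assimilation): /b/ precedes the voiceless obstruent /s/, so it devoices to [p] by assimilation. /groglinpurobsepe/ → groglinpuropsepe.
Rule 2 (post-nasal voicing): /p/ is a voiceless stop immediately after the nasal /n/, so it voices to [b]. /groglinpuropsepe/ → groglinburopsepe.
Rule 3 (pre-rhotic lowering): /u/ is a high vowel immediately before /r/, so it lowers to [o]. /groglinburopsepe/ → groglinboropsepe.
Rule 4 (final vowel raising): /e/ is a mid vowel in word-final position, so it raises to [i]. /groglinboropsepe/ → groglinboropsepi.

groglinboropsepi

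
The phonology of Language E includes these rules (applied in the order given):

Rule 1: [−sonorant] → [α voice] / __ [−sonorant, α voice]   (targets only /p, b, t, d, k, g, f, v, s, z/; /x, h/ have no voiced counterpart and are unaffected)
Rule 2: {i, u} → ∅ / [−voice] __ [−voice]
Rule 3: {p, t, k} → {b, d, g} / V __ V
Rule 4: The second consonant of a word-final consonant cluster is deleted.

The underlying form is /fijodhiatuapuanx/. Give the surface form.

Rule 1 (regressive voicing assimilation): /d/ precedes the voiceless obstruent /h/, so it devoices to [t] by assimilation. /fijodhiatuapuanx/ → fijothiatuapuanx.
Rule 2 (high vowel syncope): no segment meets the environment; /fijothiatuapuanx/ is unchanged.
Rule 3 (intervocalic voicing): /t/ is a voiceless stop between vowels /a/ and /u/, so it voices to [d]. /p/ is a voiceless stop between vowels /a/ and /u/, so it voices to [b]. /fijothiatuapuanx/ → fijothiaduabuanx.
Rule 4 (final cluster simplification): /x/ is the second consonant of a word-final cluster /nx/, so it deletes. /fijothiaduabuanx/ → fijothiaduabuan.

fijothiaduabuan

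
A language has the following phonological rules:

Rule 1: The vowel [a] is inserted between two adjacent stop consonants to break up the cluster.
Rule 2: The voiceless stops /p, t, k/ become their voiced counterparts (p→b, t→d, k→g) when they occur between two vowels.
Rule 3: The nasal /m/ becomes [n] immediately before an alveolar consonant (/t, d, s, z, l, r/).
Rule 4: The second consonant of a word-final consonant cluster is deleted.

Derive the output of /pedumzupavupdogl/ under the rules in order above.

Rule 1 (stop-cluster a-epenthesis): /p/ and /d/ form a stop–stop cluster, so [a] is inserted between them. /pedumzupavupdogl/ → pedumzupavupadogl.
Rule 2 (intervocalic voicing): /p/ is a voiceless stop between vowels /u/ and /a/, so it voices to [b]. /p/ is a voiceless stop between vowels /u/ and /a/, so it voices to [b]. /pedumzupavupadogl/ → pedumzubavubadogl.
Rule 3 (nasal place assimilation): /m/ precedes the alveolar consonant /z/, so it assimilates in place to [n]. /pedumzubavubadogl/ → pedunzubavubadogl.
Rule 4 (final cluster simplification): /l/ is the second consonant of a word-final cluster /gl/, so it deletes. /pedunzubavubadogl/ → pedunzubavubadog.

pedunzubavubadog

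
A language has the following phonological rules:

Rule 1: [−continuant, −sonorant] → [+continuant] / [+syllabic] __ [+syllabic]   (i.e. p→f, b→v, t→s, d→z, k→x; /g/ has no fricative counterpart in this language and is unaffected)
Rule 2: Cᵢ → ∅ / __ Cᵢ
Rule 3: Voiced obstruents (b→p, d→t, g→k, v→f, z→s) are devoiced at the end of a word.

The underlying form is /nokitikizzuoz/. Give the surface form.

noxisixizuos

Rule 1 (intervocalic spirantization): /k/ is a stop between vowels /o/ and /i/, so it spirantizes to the fricative [x]. /t/ is a stop between vowels /i/ and /i/, so it spirantizes to the fricative [s]. /k/ is a stop between vowels /i/ and /i/, so it spirantizes to the fricative [x]. /nokitikizzuoz/ → noxisixizzuoz.
Rule 2 (degemination): /zz/ is a geminate; the first /z/ deletes. /noxisixizzuoz/ → noxisixizuoz.
Rule 3 (final devoicing): /z/ is a voiced obstruent in word-final position, so it devoices to [s]. /noxisixizuoz/ → noxisixizuos.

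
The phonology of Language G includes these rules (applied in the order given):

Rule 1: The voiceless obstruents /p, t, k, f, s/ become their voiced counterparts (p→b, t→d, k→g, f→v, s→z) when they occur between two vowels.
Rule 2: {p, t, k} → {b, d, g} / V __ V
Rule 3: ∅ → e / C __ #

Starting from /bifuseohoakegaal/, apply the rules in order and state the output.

Rule 1 (intervocalic voicing): /f/ is a voiceless obstruent between vowels /i/ and /u/, so it voices to [v]. /s/ is a voiceless obstruent between vowels /u/ and /e/, so it voices to [z]. /k/ is a voiceless obstruent between vowels /a/ and /e/, so it voices to [g]. /bifuseohoakegaal/ → bivuzeohoagegaal.
Rule 2 (intervocalic voicing): no segment meets the environment; /bivuzeohoagegaal/ is unchanged.
Rule 3 (final e-epenthesis): the form ends in the consonant /l/, so [e] is inserted word-finally. /bivuzeohoagegaal/ → bivuzeohoagegaale.

bivuzeohoagegaale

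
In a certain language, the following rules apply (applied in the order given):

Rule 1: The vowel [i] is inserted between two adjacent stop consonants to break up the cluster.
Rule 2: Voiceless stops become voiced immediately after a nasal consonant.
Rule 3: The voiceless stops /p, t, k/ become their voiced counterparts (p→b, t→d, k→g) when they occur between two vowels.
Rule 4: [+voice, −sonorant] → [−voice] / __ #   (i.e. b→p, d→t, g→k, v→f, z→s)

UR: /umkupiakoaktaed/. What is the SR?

umgubiagoagidaet

Rule 1 (stop-cluster i-epenthesis): /k/ and /t/ form a stop–stop cluster, so [i] is inserted between them. /umkupiakoaktaed/ → umkupiakoakitaed.
Rule 2 (post-nasal voicing): /k/ is a voiceless stop immediately after the nasal /m/, so it voices to [g]. /umkupiakoakitaed/ → umgupiakoakitaed.
Rule 3 (intervocalic voicing): /p/ is a voiceless stop between vowels /u/ and /i/, so it voices to [b]. /k/ is a voiceless stop between vowels /a/ and /o/, so it voices to [g]. /k/ is a voiceless stop between vowels /a/ and /i/, so it voices to [g]. /t/ is a voiceless stop between vowels /i/ and /a/, so it voices to [d]. /umgupiakoakitaed/ → umgubiagoagidaed.
Rule 4 (final devoicing): /d/ is a voiced obstruent in word-final position, so it devoices to [t]. /umgubiagoagidaed/ → umgubiagoagidaet.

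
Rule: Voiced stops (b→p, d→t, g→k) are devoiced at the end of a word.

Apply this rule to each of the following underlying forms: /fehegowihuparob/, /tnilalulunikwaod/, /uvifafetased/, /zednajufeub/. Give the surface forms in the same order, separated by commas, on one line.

/fehegowihuparob/: /b/ is a voiced stop in word-final position, so it devoices to [p]. → [fehegowihuparop].
/tnilalulunikwaod/: /d/ is a voiced stop in word-final position, so it devoices to [t]. → [tnilalulunikwaot].
/uvifafetased/: /d/ is a voiced stop in word-final position, so it devoices to [t]. → [uvifafetaset].
/zednajufeub/: /b/ is a voiced stop in word-final position, so it devoices to [p]. → [zednajufeup].

fehegowihuparop, tnilalulunikwaot, uvifafetaset, zednajufeup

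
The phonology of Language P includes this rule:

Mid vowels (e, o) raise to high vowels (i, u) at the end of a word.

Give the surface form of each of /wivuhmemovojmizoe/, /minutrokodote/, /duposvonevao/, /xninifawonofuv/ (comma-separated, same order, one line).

/wivuhmemovojmizoe/: /e/ is a mid vowel in word-final position, so it raises to [i]. → [wivuhmemovojmizoi].
/minutrokodote/: /e/ is a mid vowel in word-final position, so it raises to [i]. → [minutrokodoti].
/duposvonevao/: /o/ is a mid vowel in word-final position, so it raises to [u]. → [duposvonevau].
/xninifawonofuv/: the rule's environment is not met; surfaces unchanged as [xninifawonofuv].

wivuhmemovojmizoi, minutrokodoti, duposvonevau, xninifawonofuv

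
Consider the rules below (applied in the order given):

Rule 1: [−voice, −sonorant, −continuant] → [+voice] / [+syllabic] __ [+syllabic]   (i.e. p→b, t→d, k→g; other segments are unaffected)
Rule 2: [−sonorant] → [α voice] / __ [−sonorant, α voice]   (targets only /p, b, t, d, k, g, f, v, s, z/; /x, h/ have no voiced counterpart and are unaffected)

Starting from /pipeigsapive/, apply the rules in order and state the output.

Rule 1 (intervocalic voicing): /p/ is a voiceless stop between vowels /i/ and /e/, so it voices to [b]. /p/ is a voiceless stop between vowels /a/ and /i/, so it voices to [b]. /pipeigsapive/ → pibeigsabive.
Rule 2 (regressive voicing assimilation): /g/ precedes the voiceless obstruent /s/, so it devoices to [k] by assimilation. /pibeigsabive/ → pibeiksabive.

pibeiksabive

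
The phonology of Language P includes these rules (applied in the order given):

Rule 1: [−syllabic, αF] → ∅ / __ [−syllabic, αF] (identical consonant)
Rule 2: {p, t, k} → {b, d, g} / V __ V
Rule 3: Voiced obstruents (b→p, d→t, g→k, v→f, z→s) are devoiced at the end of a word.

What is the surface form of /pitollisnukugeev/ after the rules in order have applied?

pidolisnugugeef

Rule 1 (degemination): /ll/ is a geminate; the first /l/ deletes. /pitollisnukugeev/ → pitolisnukugeev.
Rule 2 (intervocalic voicing): /t/ is a voiceless stop between vowels /i/ and /o/, so it voices to [d]. /k/ is a voiceless stop between vowels /u/ and /u/, so it voices to [g]. /pitolisnukugeev/ → pidolisnugugeev.
Rule 3 (final devoicing): /v/ is a voiced obstruent in word-final position, so it devoices to [f]. /pidolisnugugeev/ → pidolisnugugeef.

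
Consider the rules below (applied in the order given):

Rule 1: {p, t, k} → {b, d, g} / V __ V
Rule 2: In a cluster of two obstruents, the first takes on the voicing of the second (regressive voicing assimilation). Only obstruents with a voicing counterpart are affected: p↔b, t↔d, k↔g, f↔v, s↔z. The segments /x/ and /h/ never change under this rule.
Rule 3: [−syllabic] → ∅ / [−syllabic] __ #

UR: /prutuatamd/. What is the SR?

Rule 1 (intervocalic voicing): /t/ is a voiceless stop between vowels /u/ and /u/, so it voices to [d]. /t/ is a voiceless stop between vowels /a/ and /a/, so it voices to [d]. /prutuatamd/ → pruduadamd.
Rule 2 (regressive voicing assimilation): no segment meets the environment; /pruduadamd/ is unchanged.
Rule 3 (final cluster simplification): /d/ is the second consonant of a word-final cluster /md/, so it deletes. /pruduadamd/ → pruduadam.

pruduadam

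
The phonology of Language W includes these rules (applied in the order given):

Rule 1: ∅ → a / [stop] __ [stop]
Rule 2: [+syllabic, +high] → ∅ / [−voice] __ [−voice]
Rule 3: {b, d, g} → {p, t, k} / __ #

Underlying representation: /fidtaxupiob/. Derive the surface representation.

fidataxpiop

Rule 1 (stop-cluster a-epenthesis): /d/ and /t/ form a stop–stop cluster, so [a] is inserted between them. /fidtaxupiob/ → fidataxupiob.
Rule 2 (high vowel syncope): /u/ is a high vowel flanked by voiceless consonants /x/ and /p/, so it deletes. /fidataxupiob/ → fidataxpiob.
Rule 3 (final devoicing): /b/ is a voiced stop in word-final position, so it devoices to [p]. /fidataxpiob/ → fidataxpiop.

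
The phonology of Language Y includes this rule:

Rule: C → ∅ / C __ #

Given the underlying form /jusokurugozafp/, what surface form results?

/p/ is the second consonant of a word-final cluster /fp/, so it deletes.
The other instances of /j/, /s/, /k/, /r/, /g/, /z/, /f/ do not occur in the required environment and remain unchanged.
Surface form: [jusokurugozaf].

jusokurugozaf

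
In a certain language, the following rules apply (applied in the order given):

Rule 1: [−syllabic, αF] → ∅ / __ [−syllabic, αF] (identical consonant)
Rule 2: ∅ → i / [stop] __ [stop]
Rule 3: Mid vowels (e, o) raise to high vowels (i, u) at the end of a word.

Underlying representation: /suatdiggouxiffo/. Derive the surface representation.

Rule 1 (degemination): /gg/ is a geminate; the first /g/ deletes. /ff/ is a geminate; the first /f/ deletes. /suatdiggouxiffo/ → suatdigouxifo.
Rule 2 (stop-cluster i-epenthesis): /t/ and /d/ form a stop–stop cluster, so [i] is inserted between them. /suatdigouxifo/ → suatidigouxifo.
Rule 3 (final vowel raising): /o/ is a mid vowel in word-final position, so it raises to [u]. /suatidigouxifo/ → suatidigouxifu.

suatidigouxifu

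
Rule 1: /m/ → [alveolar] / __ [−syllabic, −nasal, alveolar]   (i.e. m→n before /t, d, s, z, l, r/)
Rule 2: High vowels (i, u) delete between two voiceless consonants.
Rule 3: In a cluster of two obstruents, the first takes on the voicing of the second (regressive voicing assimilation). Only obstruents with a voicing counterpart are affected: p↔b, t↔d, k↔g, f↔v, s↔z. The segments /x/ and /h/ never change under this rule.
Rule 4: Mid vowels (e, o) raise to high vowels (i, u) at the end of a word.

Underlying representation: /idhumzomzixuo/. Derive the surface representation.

ithunzonzixuu

Rule 1 (nasal place assimilation): /m/ precedes the alveolar consonant /z/, so it assimilates in place to [n]. /m/ precedes the alveolar consonant /z/, so it assimilates in place to [n]. /idhumzomzixuo/ → idhunzonzixuo.
Rule 2 (high vowel syncope): no segment meets the environment; /idhunzonzixuo/ is unchanged.
Rule 3 (regressive voicing assimilation): /d/ precedes the voiceless obstruent /h/, so it devoices to [t] by assimilation. /idhunzonzixuo/ → ithunzonzixuo.
Rule 4 (final vowel raising): /o/ is a mid vowel in word-final position, so it raises to [u]. /ithunzonzixuo/ → ithunzonzixuu.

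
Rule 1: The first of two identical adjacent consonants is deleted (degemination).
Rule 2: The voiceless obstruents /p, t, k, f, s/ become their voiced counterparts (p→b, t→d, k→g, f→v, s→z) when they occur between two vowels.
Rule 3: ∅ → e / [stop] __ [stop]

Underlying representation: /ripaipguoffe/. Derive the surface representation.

Rule 1 (degemination): /ff/ is a geminate; the first /f/ deletes. /ripaipguoffe/ → ripaipguofe.
Rule 2 (intervocalic voicing): /p/ is a voiceless obstruent between vowels /i/ and /a/, so it voices to [b]. /f/ is a voiceless obstruent between vowels /o/ and /e/, so it voices to [v]. /ripaipguofe/ → ribaipguove.
Rule 3 (stop-cluster e-epenthesis): /p/ and /g/ form a stop–stop cluster, so [e] is inserted between them. /ribaipguove/ → ribaipeguove.

ribaipeguove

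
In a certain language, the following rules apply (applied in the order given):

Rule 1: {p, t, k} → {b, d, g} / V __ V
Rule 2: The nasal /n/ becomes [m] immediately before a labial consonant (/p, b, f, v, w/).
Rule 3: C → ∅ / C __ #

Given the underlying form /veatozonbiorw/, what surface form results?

veadozombior

Rule 1 (intervocalic voicing): /t/ is a voiceless stop between vowels /a/ and /o/, so it voices to [d]. /veatozonbiorw/ → veadozonbiorw.
Rule 2 (nasal place assimilation): /n/ precedes the labial consonant /b/, so it assimilates in place to [m]. /veadozonbiorw/ → veadozombiorw.
Rule 3 (final cluster simplification): /w/ is the second consonant of a word-final cluster /rw/, so it deletes. /veadozombiorw/ → veadozombior.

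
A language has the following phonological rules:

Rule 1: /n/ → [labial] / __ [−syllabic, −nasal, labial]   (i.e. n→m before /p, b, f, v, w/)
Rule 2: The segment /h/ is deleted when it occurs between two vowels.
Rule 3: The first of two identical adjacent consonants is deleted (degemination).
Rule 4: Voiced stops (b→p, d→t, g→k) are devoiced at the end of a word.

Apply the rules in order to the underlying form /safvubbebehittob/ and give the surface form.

safvubebeitop

Rule 1 (nasal place assimilation): no segment meets the environment; /safvubbebehittob/ is unchanged.
Rule 2 (intervocalic h-deletion): /h/ occurs between vowels /e/ and /i/, so it deletes. /safvubbebehittob/ → safvubbebeittob.
Rule 3 (degemination): /bb/ is a geminate; the first /b/ deletes. /tt/ is a geminate; the first /t/ deletes. /safvubbebeittob/ → safvubebeitob.
Rule 4 (final devoicing): /b/ is a voiced stop in word-final position, so it devoices to [p]. /safvubebeitob/ → safvubebeitop.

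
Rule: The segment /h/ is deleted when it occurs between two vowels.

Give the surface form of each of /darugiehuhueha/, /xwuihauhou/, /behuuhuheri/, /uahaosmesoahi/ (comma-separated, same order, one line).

darugieuuea, xwuiauou, beuuueri, uaaosmesoai

/darugiehuhueha/: /h/ occurs between vowels /e/ and /u/, so it deletes. /h/ occurs between vowels /u/ and /u/, so it deletes. /h/ occurs between vowels /e/ and /a/, so it deletes. → [darugieuuea].
/xwuihauhou/: /h/ occurs between vowels /i/ and /a/, so it deletes. /h/ occurs between vowels /u/ and /o/, so it deletes. → [xwuiauou].
/behuuhuheri/: /h/ occurs between vowels /e/ and /u/, so it deletes. /h/ occurs between vowels /u/ and /u/, so it deletes. /h/ occurs between vowels /u/ and /e/, so it deletes. → [beuuueri].
/uahaosmesoahi/: /h/ occurs between vowels /a/ and /a/, so it deletes. /h/ occurs between vowels /a/ and /i/, so it deletes. → [uaaosmesoai].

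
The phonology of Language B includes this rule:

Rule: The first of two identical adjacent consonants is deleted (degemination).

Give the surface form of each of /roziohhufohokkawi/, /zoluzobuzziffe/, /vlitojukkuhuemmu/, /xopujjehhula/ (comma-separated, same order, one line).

roziohufohokawi, zoluzobuzife, vlitojukuhuemu, xopujehula

/roziohhufohokkawi/: /hh/ is a geminate; the first /h/ deletes. /kk/ is a geminate; the first /k/ deletes. → [roziohufohokawi].
/zoluzobuzziffe/: /zz/ is a geminate; the first /z/ deletes. /ff/ is a geminate; the first /f/ deletes. → [zoluzobuzife].
/vlitojukkuhuemmu/: /kk/ is a geminate; the first /k/ deletes. /mm/ is a geminate; the first /m/ deletes. → [vlitojukuhuemu].
/xopujjehhula/: /jj/ is a geminate; the first /j/ deletes. /hh/ is a geminate; the first /h/ deletes. → [xopujehula].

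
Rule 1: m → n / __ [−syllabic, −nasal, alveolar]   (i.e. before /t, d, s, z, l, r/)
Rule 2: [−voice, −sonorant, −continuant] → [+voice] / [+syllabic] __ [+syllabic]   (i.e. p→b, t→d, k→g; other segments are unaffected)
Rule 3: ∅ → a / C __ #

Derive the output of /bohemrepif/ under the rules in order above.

bohenrebifa

Rule 1 (nasal place assimilation): /m/ precedes the alveolar consonant /r/, so it assimilates in place to [n]. /bohemrepif/ → bohenrepif.
Rule 2 (intervocalic voicing): /p/ is a voiceless stop between vowels /e/ and /i/, so it voices to [b]. /bohenrepif/ → bohenrebif.
Rule 3 (final a-epenthesis): the form ends in the consonant /f/, so [a] is inserted word-finally. /bohenrebif/ → bohenrebifa.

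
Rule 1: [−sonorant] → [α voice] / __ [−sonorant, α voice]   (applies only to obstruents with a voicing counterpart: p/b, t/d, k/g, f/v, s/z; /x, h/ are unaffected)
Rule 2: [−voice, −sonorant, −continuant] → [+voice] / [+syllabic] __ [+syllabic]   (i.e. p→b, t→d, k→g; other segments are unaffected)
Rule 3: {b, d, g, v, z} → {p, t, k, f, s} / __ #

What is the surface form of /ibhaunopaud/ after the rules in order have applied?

Rule 1 (regressive voicing assimilation): /b/ precedes the voiceless obstruent /h/, so it devoices to [p] by assimilation. /ibhaunopaud/ → iphaunopaud.
Rule 2 (intervocalic voicing): /p/ is a voiceless stop between vowels /o/ and /a/, so it voices to [b]. /iphaunopaud/ → iphaunobaud.
Rule 3 (final devoicing): /d/ is a voiced obstruent in word-final position, so it devoices to [t]. /iphaunobaud/ → iphaunobaut.

iphaunobaut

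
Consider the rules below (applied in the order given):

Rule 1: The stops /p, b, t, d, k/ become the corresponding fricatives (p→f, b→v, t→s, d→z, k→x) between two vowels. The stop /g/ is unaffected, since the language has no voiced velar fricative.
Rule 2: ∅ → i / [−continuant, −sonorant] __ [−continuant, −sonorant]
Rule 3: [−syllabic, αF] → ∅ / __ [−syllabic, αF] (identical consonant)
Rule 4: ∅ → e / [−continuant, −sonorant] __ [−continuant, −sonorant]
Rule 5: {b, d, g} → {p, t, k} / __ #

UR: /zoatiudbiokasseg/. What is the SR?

zoasiudibioxasek

Rule 1 (intervocalic spirantization): /t/ is a stop between vowels /a/ and /i/, so it spirantizes to the fricative [s]. /k/ is a stop between vowels /o/ and /a/, so it spirantizes to the fricative [x]. /zoatiudbiokasseg/ → zoasiudbioxasseg.
Rule 2 (stop-cluster i-epenthesis): /d/ and /b/ form a stop–stop cluster, so [i] is inserted between them. /zoasiudbioxasseg/ → zoasiudibioxasseg.
Rule 3 (degemination): /ss/ is a geminate; the first /s/ deletes. /zoasiudibioxasseg/ → zoasiudibioxaseg.
Rule 4 (stop-cluster e-epenthesis): no segment meets the environment; /zoasiudibioxaseg/ is unchanged.
Rule 5 (final devoicing): /g/ is a voiced stop in word-final position, so it devoices to [k]. /zoasiudibioxaseg/ → zoasiudibioxasek.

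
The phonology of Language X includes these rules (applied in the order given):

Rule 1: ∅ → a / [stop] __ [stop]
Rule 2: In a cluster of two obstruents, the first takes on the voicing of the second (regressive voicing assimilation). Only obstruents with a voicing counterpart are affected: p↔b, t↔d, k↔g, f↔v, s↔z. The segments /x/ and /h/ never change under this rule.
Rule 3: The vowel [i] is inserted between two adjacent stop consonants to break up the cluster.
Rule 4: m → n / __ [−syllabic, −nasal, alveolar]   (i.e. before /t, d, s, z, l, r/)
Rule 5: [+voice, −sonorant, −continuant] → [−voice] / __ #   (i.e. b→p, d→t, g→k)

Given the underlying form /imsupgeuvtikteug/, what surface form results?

insupageuftikateuk

Rule 1 (stop-cluster a-epenthesis): /p/ and /g/ form a stop–stop cluster, so [a] is inserted between them. /k/ and /t/ form a stop–stop cluster, so [a] is inserted between them. /imsupgeuvtikteug/ → imsupageuvtikateug.
Rule 2 (regressive voicing assimilation): /v/ precedes the voiceless obstruent /t/, so it devoices to [f] by assimilation. /imsupageuvtikateug/ → imsupageuftikateug.
Rule 3 (stop-cluster i-epenthesis): no segment meets the environment; /imsupageuftikateug/ is unchanged.
Rule 4 (nasal place assimilation): /m/ precedes the alveolar consonant /s/, so it assimilates in place to [n]. /imsupageuftikateug/ → insupageuftikateug.
Rule 5 (final devoicing): /g/ is a voiced stop in word-final position, so it devoices to [k]. /insupageuftikateug/ → insupageuftikateuk.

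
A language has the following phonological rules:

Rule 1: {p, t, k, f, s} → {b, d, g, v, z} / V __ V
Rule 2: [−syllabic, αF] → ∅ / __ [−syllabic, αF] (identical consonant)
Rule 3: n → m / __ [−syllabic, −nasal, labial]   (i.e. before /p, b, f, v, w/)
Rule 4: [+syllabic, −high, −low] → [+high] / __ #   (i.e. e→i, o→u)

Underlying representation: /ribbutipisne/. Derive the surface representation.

ribudibisni

Rule 1 (intervocalic voicing): /t/ is a voiceless obstruent between vowels /u/ and /i/, so it voices to [d]. /p/ is a voiceless obstruent between vowels /i/ and /i/, so it voices to [b]. /ribbutipisne/ → ribbudibisne.
Rule 2 (degemination): /bb/ is a geminate; the first /b/ deletes. /ribbudibisne/ → ribudibisne.
Rule 3 (nasal place assimilation): no segment meets the environment; /ribudibisne/ is unchanged.
Rule 4 (final vowel raising): /e/ is a mid vowel in word-final position, so it raises to [i]. /ribudibisne/ → ribudibisni.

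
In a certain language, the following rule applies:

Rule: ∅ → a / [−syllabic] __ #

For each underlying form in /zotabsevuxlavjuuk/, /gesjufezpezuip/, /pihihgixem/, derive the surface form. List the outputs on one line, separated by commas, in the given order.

zotabsevuxlavjuuka, gesjufezpezuipa, pihihgixema

/zotabsevuxlavjuuk/: the form ends in the consonant /k/, so [a] is inserted word-finally. → [zotabsevuxlavjuuka].
/gesjufezpezuip/: the form ends in the consonant /p/, so [a] is inserted word-finally. → [gesjufezpezuipa].
/pihihgixem/: the form ends in the consonant /m/, so [a] is inserted word-finally. → [pihihgixema].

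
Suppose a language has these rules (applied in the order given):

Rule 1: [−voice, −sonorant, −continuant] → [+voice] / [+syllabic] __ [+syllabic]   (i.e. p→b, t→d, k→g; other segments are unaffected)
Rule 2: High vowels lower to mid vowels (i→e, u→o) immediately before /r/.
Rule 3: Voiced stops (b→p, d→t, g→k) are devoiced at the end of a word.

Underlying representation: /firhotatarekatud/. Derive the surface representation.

Rule 1 (intervocalic voicing): /t/ is a voiceless stop between vowels /o/ and /a/, so it voices to [d]. /t/ is a voiceless stop between vowels /a/ and /a/, so it voices to [d]. /k/ is a voiceless stop between vowels /e/ and /a/, so it voices to [g]. /t/ is a voiceless stop between vowels /a/ and /u/, so it voices to [d]. /firhotatarekatud/ → firhodadaregadud.
Rule 2 (pre-rhotic lowering): /i/ is a high vowel immediately before /r/, so it lowers to [e]. /firhodadaregadud/ → ferhodadaregadud.
Rule 3 (final devoicing): /d/ is a voiced stop in word-final position, so it devoices to [t]. /ferhodadaregadud/ → ferhodadaregadut.

ferhodadaregadut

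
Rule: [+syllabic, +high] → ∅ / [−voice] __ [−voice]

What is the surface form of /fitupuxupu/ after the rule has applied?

/i/ is a high vowel flanked by voiceless consonants /f/ and /t/, so it deletes.
/u/ is a high vowel flanked by voiceless consonants /t/ and /p/, so it deletes.
/u/ is a high vowel flanked by voiceless consonants /p/ and /x/, so it deletes.
/u/ is a high vowel flanked by voiceless consonants /x/ and /p/, so it deletes.
Surface form: [ftpxpu].

ftpxpu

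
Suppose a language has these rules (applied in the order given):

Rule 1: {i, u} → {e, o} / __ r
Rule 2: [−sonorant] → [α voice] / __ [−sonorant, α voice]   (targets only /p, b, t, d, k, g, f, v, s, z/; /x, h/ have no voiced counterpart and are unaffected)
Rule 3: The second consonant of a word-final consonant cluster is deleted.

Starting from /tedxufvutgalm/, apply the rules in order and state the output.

Rule 1 (pre-rhotic lowering): no segment meets the environment; /tedxufvutgalm/ is unchanged.
Rule 2 (regressive voicing assimilation): /d/ precedes the voiceless obstruent /x/, so it devoices to [t] by assimilation. /f/ precedes the voiced obstruent /v/, so it voices to [v] by assimilation. /t/ precedes the voiced obstruent /g/, so it voices to [d] by assimilation. /tedxufvutgalm/ → tetxuvvudgalm.
Rule 3 (final cluster simplification): /m/ is the second consonant of a word-final cluster /lm/, so it deletes. /tetxuvvudgalm/ → tetxuvvudgal.

tetxuvvudgal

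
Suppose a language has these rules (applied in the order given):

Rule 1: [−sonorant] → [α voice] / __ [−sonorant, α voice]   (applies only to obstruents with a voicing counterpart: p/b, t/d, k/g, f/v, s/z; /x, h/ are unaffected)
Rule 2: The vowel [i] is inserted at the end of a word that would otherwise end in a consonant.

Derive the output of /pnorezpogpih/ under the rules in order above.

Rule 1 (regressive voicing assimilation): /z/ precedes the voiceless obstruent /p/, so it devoices to [s] by assimilation. /g/ precedes the voiceless obstruent /p/, so it devoices to [k] by assimilation. /pnorezpogpih/ → pnorespokpih.
Rule 2 (final i-epenthesis): the form ends in the consonant /h/, so [i] is inserted word-finally. /pnorespokpih/ → pnorespokpihi.

pnorespokpihi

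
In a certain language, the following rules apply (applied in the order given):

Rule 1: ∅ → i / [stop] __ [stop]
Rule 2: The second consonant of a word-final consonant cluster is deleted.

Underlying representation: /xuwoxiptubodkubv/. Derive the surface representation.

xuwoxipitubodikub

Rule 1 (stop-cluster i-epenthesis): /p/ and /t/ form a stop–stop cluster, so [i] is inserted between them. /d/ and /k/ form a stop–stop cluster, so [i] is inserted between them. /xuwoxiptubodkubv/ → xuwoxipitubodikubv.
Rule 2 (final cluster simplification): /v/ is the second consonant of a word-final cluster /bv/, so it deletes. /xuwoxipitubodikubv/ → xuwoxipitubodikub.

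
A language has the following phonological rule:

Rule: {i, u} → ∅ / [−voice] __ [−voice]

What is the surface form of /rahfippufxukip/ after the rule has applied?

/i/ is a high vowel flanked by voiceless consonants /f/ and /p/, so it deletes.
/u/ is a high vowel flanked by voiceless consonants /p/ and /f/, so it deletes.
/u/ is a high vowel flanked by voiceless consonants /x/ and /k/, so it deletes.
/i/ is a high vowel flanked by voiceless consonants /k/ and /p/, so it deletes.
Surface form: [rahfppfxkp].

rahfppfxkp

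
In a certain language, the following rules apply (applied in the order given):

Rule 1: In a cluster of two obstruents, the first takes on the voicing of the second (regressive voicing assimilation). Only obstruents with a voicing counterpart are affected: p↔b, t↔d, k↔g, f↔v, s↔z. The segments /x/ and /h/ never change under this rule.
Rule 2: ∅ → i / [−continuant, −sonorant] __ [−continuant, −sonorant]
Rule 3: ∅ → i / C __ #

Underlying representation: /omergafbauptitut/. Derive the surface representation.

omergavbaupitituti

Rule 1 (regressive voicing assimilation): /f/ precedes the voiced obstruent /b/, so it voices to [v] by assimilation. /omergafbauptitut/ → omergavbauptitut.
Rule 2 (stop-cluster i-epenthesis): /p/ and /t/ form a stop–stop cluster, so [i] is inserted between them. /omergavbauptitut/ → omergavbaupititut.
Rule 3 (final i-epenthesis): the form ends in the consonant /t/, so [i] is inserted word-finally. /omergavbaupititut/ → omergavbaupitituti.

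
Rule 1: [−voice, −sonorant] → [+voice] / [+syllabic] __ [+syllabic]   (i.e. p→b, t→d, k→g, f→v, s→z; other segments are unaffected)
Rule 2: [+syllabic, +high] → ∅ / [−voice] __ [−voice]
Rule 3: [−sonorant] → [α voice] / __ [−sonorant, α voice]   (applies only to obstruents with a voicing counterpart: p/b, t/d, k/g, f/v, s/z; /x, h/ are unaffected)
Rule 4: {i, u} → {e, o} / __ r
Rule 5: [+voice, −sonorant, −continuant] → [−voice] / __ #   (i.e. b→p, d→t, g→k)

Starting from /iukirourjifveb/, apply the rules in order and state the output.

Rule 1 (intervocalic voicing): /k/ is a voiceless obstruent between vowels /u/ and /i/, so it voices to [g]. /iukirourjifveb/ → iugirourjifveb.
Rule 2 (high vowel syncope): no segment meets the environment; /iugirourjifveb/ is unchanged.
Rule 3 (regressive voicing assimilation): /f/ precedes the voiced obstruent /v/, so it voices to [v] by assimilation. /iugirourjifveb/ → iugirourjivveb.
Rule 4 (pre-rhotic lowering): /i/ is a high vowel immediately before /r/, so it lowers to [e]. /u/ is a high vowel immediately before /r/, so it lowers to [o]. /iugirourjivveb/ → iugeroorjivveb.
Rule 5 (final devoicing): /b/ is a voiced stop in word-final position, so it devoices to [p]. /iugeroorjivveb/ → iugeroorjivvep.

iugeroorjivvep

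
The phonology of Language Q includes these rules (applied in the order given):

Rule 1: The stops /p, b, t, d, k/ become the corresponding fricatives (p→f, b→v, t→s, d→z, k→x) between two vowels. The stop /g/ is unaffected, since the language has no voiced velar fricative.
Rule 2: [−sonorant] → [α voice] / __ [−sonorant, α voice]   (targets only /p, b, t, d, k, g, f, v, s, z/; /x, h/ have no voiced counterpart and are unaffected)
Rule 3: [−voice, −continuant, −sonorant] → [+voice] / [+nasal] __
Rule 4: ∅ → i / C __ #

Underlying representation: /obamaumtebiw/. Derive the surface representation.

ovamaumdeviwi

Rule 1 (intervocalic spirantization): /b/ is a stop between vowels /o/ and /a/, so it spirantizes to the fricative [v]. /b/ is a stop between vowels /e/ and /i/, so it spirantizes to the fricative [v]. /obamaumtebiw/ → ovamaumteviw.
Rule 2 (regressive voicing assimilation): no segment meets the environment; /ovamaumteviw/ is unchanged.
Rule 3 (post-nasal voicing): /t/ is a voiceless stop immediately after the nasal /m/, so it voices to [d]. /ovamaumteviw/ → ovamaumdeviw.
Rule 4 (final i-epenthesis): the form ends in the consonant /w/, so [i] is inserted word-finally. /ovamaumdeviw/ → ovamaumdeviwi.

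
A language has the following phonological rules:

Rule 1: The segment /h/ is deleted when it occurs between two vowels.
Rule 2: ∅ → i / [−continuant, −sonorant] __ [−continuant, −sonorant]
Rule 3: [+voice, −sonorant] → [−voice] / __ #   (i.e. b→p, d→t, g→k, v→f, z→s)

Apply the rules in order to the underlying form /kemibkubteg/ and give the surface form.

Rule 1 (intervocalic h-deletion): no segment meets the environment; /kemibkubteg/ is unchanged.
Rule 2 (stop-cluster i-epenthesis): /b/ and /k/ form a stop–stop cluster, so [i] is inserted between them. /b/ and /t/ form a stop–stop cluster, so [i] is inserted between them. /kemibkubteg/ → kemibikubiteg.
Rule 3 (final devoicing): /g/ is a voiced obstruent in word-final position, so it devoices to [k]. /kemibikubiteg/ → kemibikubitek.

kemibikubitek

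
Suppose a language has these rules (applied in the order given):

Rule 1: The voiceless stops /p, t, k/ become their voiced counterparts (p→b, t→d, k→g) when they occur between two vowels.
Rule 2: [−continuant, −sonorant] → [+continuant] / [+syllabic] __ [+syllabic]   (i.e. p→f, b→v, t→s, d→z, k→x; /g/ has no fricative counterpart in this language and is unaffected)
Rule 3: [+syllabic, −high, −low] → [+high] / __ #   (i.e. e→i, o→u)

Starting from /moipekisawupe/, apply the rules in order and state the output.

Rule 1 (intervocalic voicing): /p/ is a voiceless stop between vowels /i/ and /e/, so it voices to [b]. /k/ is a voiceless stop between vowels /e/ and /i/, so it voices to [g]. /p/ is a voiceless stop between vowels /u/ and /e/, so it voices to [b]. /moipekisawupe/ → moibegisawube.
Rule 2 (intervocalic spirantization): /b/ is a stop between vowels /i/ and /e/, so it spirantizes to the fricative [v]. /b/ is a stop between vowels /u/ and /e/, so it spirantizes to the fricative [v]. /moibegisawube/ → moivegisawuve.
Rule 3 (final vowel raising): /e/ is a mid vowel in word-final position, so it raises to [i]. /moivegisawuve/ → moivegisawuvi.

moivegisawuvi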